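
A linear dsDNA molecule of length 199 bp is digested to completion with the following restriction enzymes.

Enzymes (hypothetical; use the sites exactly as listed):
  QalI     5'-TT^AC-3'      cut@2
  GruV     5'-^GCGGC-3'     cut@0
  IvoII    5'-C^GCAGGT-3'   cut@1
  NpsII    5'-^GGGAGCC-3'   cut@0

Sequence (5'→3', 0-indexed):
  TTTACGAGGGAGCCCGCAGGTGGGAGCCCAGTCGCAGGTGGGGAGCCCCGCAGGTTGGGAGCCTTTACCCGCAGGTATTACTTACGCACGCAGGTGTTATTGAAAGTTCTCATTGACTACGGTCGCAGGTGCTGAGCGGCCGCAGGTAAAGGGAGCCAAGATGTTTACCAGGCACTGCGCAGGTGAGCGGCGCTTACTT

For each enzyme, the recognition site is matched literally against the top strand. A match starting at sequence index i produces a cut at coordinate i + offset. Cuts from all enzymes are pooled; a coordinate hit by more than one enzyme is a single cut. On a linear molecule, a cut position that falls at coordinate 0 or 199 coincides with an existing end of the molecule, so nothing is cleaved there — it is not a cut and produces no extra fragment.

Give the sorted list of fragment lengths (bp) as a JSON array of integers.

[3,4,4,4,4,6,6,6,7,7,8,8,9,9,9,9,10,11,12,12,16,35]

Site scan:
  QalI TTAC/2: at [1, 64, 77, 81, 164, 193] ⇒ [3, 66, 79, 83, 166, 195]
  GruV GCGGC/0: at [135, 186] ⇒ [135, 186]
  IvoII CGCAGGT/1: at [14, 32, 48, 69, 88, 123, 140, 177] ⇒ [15, 33, 49, 70, 89, 124, 141, 178]
  NpsII GGGAGCC/0: at [7, 21, 40, 56, 150] ⇒ [7, 21, 40, 56, 150]

Pooled cuts: [3, 7, 15, 21, 33, 40, 49, 56, 66, 70, 79, 83, 89, 124, 135, 141, 150, 166, 178, 186, 195]

Fragments:
  [0,3): 3 bp
  [3,7): 4 bp
  [7,15): 8 bp
  [15,21): 6 bp
  [21,33): 12 bp
  [33,40): 7 bp
  [40,49): 9 bp
  [49,56): 7 bp
  [56,66): 10 bp
  [66,70): 4 bp
  [70,79): 9 bp
  [79,83): 4 bp
  [83,89): 6 bp
  [89,124): 35 bp
  [124,135): 11 bp
  [135,141): 6 bp
  [141,150): 9 bp
  [150,166): 16 bp
  [166,178): 12 bp
  [178,186): 8 bp
  [186,195): 9 bp
  [195,199): 4 bp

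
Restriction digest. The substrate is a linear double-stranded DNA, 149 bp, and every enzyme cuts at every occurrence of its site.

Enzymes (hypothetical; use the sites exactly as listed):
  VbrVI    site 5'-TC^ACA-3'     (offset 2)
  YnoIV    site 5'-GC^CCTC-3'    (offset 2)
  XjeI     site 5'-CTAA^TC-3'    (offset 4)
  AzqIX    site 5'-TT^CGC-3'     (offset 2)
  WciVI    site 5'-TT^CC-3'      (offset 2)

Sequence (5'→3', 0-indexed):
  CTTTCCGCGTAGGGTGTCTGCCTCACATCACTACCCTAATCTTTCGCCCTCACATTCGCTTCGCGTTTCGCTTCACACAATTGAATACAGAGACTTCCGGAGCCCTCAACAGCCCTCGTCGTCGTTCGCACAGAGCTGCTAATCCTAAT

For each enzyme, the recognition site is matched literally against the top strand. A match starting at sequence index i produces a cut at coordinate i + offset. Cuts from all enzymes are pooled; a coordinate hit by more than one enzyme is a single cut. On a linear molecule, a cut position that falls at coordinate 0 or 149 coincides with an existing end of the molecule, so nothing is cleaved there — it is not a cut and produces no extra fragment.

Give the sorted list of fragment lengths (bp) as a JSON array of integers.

[3,4,4,5,5,5,6,7,7,7,10,13,15,16,20,22]

Scan for sites:
  VbrVI TCACA/2: at [22, 49, 72] ⇒ [24, 51, 74]
  YnoIV GCCCTC/2: at [45, 101, 111] ⇒ [47, 103, 113]
  XjeI CTAATC/4: at [35, 138] ⇒ [39, 142]
  AzqIX TTCGC/2: at [42, 54, 59, 66, 124] ⇒ [44, 56, 61, 68, 126]
  WciVI TTCC/2: at [2, 94] ⇒ [4, 96]

All cut coordinates (distinct, sorted): [4, 24, 39, 44, 47, 51, 56, 61, 68, 74, 96, 103, 113, 126, 142]

Fragment lengths:
  [0,4): 4 bp
  [4,24): 20 bp
  [24,39): 15 bp
  [39,44): 5 bp
  [44,47): 3 bp
  [47,51): 4 bp
  [51,56): 5 bp
  [56,61): 5 bp
  [61,68): 7 bp
  [68,74): 6 bp
  [74,96): 22 bp
  [96,103): 7 bp
  [103,113): 10 bp
  [113,126): 13 bp
  [126,142): 16 bp
  [142,149): 7 bp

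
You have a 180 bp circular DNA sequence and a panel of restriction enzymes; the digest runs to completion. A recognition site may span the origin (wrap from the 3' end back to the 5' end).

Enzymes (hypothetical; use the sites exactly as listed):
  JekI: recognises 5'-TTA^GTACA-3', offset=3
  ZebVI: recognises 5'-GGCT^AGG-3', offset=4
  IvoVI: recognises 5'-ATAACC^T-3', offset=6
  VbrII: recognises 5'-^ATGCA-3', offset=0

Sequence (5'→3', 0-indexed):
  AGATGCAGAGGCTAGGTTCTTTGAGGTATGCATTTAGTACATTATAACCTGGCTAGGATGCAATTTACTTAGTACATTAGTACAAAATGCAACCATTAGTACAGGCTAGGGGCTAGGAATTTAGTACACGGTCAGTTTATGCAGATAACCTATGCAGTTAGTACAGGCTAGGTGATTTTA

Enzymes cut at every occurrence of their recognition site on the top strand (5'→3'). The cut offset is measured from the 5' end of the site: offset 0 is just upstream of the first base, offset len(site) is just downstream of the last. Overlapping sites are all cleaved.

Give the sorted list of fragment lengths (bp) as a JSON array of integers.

[1,3,5,7,7,8,9,9,9,9,9,11,12,12,13,13,14,14,15]

Per-enzyme occurrences:
  JekI (TTAGTACA, off=3): starts [33, 68, 76, 95, 120, 157] → cuts [36, 71, 79, 98, 123, 160]
  ZebVI (GGCTAGG, off=4): starts [9, 50, 103, 110, 165] → cuts [13, 54, 107, 114, 169]
  IvoVI (ATAACCT, off=6): starts [43, 144] → cuts [49, 150]
  VbrII (ATGCA, off=0): starts [2, 27, 57, 86, 138, 151] → cuts [2, 27, 57, 86, 138, 151]

All cut coordinates (distinct, sorted): [2, 13, 27, 36, 49, 54, 57, 71, 79, 86, 98, 107, 114, 123, 138, 150, 151, 160, 169]

Fragment lengths:
  2→13: 11 bp
  13→27: 14 bp
  27→36: 9 bp
  36→49: 13 bp
  49→54: 5 bp
  54→57: 3 bp
  57→71: 14 bp
  71→79: 8 bp
  79→86: 7 bp
  86→98: 12 bp
  98→107: 9 bp
  107→114: 7 bp
  114→123: 9 bp
  123→138: 15 bp
  138→150: 12 bp
  150→151: 1 bp
  151→160: 9 bp
  160→169: 9 bp
  169→2 (wrap): 180-169+2 = 13 bp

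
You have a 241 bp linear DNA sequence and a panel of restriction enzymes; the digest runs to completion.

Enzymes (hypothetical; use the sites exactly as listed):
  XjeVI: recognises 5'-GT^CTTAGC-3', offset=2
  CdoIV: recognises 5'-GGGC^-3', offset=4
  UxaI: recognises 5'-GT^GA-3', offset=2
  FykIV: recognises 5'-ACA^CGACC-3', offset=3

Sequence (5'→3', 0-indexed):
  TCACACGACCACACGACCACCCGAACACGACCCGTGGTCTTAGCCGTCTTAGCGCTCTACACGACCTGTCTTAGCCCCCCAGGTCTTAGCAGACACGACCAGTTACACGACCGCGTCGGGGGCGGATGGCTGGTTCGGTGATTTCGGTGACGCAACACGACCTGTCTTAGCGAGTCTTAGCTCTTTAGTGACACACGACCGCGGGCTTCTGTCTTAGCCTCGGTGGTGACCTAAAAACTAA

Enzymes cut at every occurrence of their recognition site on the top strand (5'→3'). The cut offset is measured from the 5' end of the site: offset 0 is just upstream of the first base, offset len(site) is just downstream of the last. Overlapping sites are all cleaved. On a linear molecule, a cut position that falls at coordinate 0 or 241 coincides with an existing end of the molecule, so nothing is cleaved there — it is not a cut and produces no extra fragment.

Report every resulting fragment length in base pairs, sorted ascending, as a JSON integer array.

[5,6,6,8,8,8,9,9,9,10,11,11,11,12,14,14,14,14,15,15,16,16]

Per-enzyme occurrences:
  XjeVI GTCTTAGC/2: at [36, 45, 67, 82, 163, 173, 210] ⇒ [38, 47, 69, 84, 165, 175, 212]
  CdoIV GGGC/4: at [119, 202] ⇒ [123, 206]
  UxaI GTGA/2: at [137, 146, 187, 225] ⇒ [139, 148, 189, 227]
  FykIV ACACGACC/3: at [2, 10, 24, 58, 92, 104, 154, 192] ⇒ [5, 13, 27, 61, 95, 107, 157, 195]

All cut coordinates (distinct, sorted): [5, 13, 27, 38, 47, 61, 69, 84, 95, 107, 123, 139, 148, 157, 165, 175, 189, 195, 206, 212, 227]

Fragment lengths:
  [0,5): 5 bp
  [5,13): 8 bp
  [13,27): 14 bp
  [27,38): 11 bp
  [38,47): 9 bp
  [47,61): 14 bp
  [61,69): 8 bp
  [69,84): 15 bp
  [84,95): 11 bp
  [95,107): 12 bp
  [107,123): 16 bp
  [123,139): 16 bp
  [139,148): 9 bp
  [148,157): 9 bp
  [157,165): 8 bp
  [165,175): 10 bp
  [175,189): 14 bp
  [189,195): 6 bp
  [195,206): 11 bp
  [206,212): 6 bp
  [212,227): 15 bp
  [227,241): 14 bp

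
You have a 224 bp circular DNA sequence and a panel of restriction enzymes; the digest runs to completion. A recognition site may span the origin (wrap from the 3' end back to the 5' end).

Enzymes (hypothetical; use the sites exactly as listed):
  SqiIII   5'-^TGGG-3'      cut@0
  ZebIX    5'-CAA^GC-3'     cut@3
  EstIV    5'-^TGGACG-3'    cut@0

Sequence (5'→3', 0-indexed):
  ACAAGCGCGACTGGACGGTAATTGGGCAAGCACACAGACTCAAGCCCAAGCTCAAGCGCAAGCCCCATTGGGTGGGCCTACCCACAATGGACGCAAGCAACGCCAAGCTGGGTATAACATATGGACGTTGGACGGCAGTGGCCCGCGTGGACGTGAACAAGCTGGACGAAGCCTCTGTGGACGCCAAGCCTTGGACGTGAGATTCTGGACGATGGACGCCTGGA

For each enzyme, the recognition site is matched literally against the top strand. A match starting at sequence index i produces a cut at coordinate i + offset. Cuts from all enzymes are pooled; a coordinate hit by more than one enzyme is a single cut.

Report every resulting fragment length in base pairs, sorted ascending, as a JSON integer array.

[2,2,4,4,6,6,6,7,7,7,7,7,9,10,10,11,13,13,14,14,15,15,16,19]

Scan for sites:
  SqiIII TGGG/0: at [22, 68, 72, 108] ⇒ [22, 68, 72, 108]
  ZebIX CAAGC/3: at [1, 26, 40, 46, 52, 58, 93, 103, 157, 184] ⇒ [4, 29, 43, 49, 55, 61, 96, 106, 160, 187]
  EstIV TGGACG/0: at [11, 87, 121, 128, 147, 162, 177, 191, 205, 212] ⇒ [11, 87, 121, 128, 147, 162, 177, 191, 205, 212]

Pooled cuts: [4, 11, 22, 29, 43, 49, 55, 61, 68, 72, 87, 96, 106, 108, 121, 128, 147, 160, 162, 177, 187, 191, 205, 212]

Fragment lengths:
  4→11: 7 bp
  11→22: 11 bp
  22→29: 7 bp
  29→43: 14 bp
  43→49: 6 bp
  49→55: 6 bp
  55→61: 6 bp
  61→68: 7 bp
  68→72: 4 bp
  72→87: 15 bp
  87→96: 9 bp
  96→106: 10 bp
  106→108: 2 bp
  108→121: 13 bp
  121→128: 7 bp
  128→147: 19 bp
  147→160: 13 bp
  160→162: 2 bp
  162→177: 15 bp
  177→187: 10 bp
  187→191: 4 bp
  191→205: 14 bp
  205→212: 7 bp
  212→4 (wrap): 224-212+4 = 16 bp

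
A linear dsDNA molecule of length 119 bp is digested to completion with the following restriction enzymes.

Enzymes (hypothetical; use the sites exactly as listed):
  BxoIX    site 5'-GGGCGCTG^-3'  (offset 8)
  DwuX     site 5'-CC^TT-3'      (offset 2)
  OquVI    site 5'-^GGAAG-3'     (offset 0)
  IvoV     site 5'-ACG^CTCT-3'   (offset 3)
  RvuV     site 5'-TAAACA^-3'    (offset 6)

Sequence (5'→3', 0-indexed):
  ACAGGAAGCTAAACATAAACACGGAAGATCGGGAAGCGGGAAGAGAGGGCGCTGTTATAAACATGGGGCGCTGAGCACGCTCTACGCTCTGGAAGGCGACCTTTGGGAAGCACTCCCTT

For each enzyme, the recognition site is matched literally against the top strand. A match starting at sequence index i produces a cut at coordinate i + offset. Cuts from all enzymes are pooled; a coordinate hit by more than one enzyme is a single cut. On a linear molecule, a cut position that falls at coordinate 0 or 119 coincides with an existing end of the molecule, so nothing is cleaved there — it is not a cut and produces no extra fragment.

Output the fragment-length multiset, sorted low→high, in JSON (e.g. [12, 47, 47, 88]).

Site scan:
  BxoIX (GGGCGCTG, off=8): starts [46, 65] → cuts [54, 73]
  DwuX (CCTT, off=2): starts [99, 115] → cuts [101, 117]
  OquVI (GGAAG, off=0): starts [3, 22, 31, 38, 90, 105] → cuts [3, 22, 31, 38, 90, 105]
  IvoV (ACGCTCT, off=3): starts [76, 83] → cuts [79, 86]
  RvuV (TAAACA, off=6): starts [9, 15, 57] → cuts [15, 21, 63]

Pooled cuts: [3, 15, 21, 22, 31, 38, 54, 63, 73, 79, 86, 90, 101, 105, 117]

Fragment lengths:
  [0,3): 3 bp
  [3,15): 12 bp
  [15,21): 6 bp
  [21,22): 1 bp
  [22,31): 9 bp
  [31,38): 7 bp
  [38,54): 16 bp
  [54,63): 9 bp
  [63,73): 10 bp
  [73,79): 6 bp
  [79,86): 7 bp
  [86,90): 4 bp
  [90,101): 11 bp
  [101,105): 4 bp
  [105,117): 12 bp
  [117,119): 2 bp

[1,2,3,4,4,6,6,7,7,9,9,10,11,12,12,16]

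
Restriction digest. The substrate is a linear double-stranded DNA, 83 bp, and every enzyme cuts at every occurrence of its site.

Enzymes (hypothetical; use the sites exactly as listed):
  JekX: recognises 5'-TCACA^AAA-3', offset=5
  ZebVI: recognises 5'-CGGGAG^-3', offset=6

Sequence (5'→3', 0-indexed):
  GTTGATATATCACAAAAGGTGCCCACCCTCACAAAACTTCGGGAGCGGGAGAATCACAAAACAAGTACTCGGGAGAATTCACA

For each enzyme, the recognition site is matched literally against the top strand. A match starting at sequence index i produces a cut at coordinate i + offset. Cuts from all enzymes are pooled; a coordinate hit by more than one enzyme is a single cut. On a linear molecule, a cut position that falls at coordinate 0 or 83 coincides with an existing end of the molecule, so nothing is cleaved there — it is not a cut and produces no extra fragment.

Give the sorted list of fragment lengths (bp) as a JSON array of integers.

Scan for sites:
  JekX (TCACAAAA, off=5): starts [9, 28, 53] → cuts [14, 33, 58]
  ZebVI (CGGGAG, off=6): starts [39, 45, 69] → cuts [45, 51, 75]

Pooled cuts: [14, 33, 45, 51, 58, 75]

Fragment lengths:
  [0,14): 14 bp
  [14,33): 19 bp
  [33,45): 12 bp
  [45,51): 6 bp
  [51,58): 7 bp
  [58,75): 17 bp
  [75,83): 8 bp

[6,7,8,12,14,17,19]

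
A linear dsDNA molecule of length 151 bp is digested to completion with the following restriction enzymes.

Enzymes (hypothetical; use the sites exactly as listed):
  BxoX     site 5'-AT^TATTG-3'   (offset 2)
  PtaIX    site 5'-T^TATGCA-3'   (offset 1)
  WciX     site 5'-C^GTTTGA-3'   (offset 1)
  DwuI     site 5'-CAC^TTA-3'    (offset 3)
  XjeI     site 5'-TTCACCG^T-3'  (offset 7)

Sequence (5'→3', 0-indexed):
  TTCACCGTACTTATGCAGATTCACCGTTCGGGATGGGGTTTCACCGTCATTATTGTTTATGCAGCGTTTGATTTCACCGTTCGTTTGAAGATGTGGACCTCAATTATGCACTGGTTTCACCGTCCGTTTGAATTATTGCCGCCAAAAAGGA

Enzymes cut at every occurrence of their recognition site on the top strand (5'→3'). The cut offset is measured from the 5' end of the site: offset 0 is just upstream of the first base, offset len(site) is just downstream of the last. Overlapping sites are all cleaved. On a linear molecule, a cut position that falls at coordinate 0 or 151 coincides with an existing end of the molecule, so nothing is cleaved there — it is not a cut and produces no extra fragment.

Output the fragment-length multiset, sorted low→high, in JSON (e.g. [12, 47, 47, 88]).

[3,3,4,4,7,7,8,8,14,15,18,18,20,22]

Scan for sites:
  BxoX ATTATTG/2: at [48, 131] ⇒ [50, 133]
  PtaIX TTATGCA/1: at [10, 56, 103] ⇒ [11, 57, 104]
  WciX CGTTTGA/1: at [64, 81, 124] ⇒ [65, 82, 125]
  DwuI (CACTTA, off=3): no sites
  XjeI TTCACCGT/7: at [0, 19, 39, 72, 115] ⇒ [7, 26, 46, 79, 122]

All cut coordinates (distinct, sorted): [7, 11, 26, 46, 50, 57, 65, 79, 82, 104, 122, 125, 133]

Fragments:
  [0,7): 7 bp
  [7,11): 4 bp
  [11,26): 15 bp
  [26,46): 20 bp
  [46,50): 4 bp
  [50,57): 7 bp
  [57,65): 8 bp
  [65,79): 14 bp
  [79,82): 3 bp
  [82,104): 22 bp
  [104,122): 18 bp
  [122,125): 3 bp
  [125,133): 8 bp
  [133,151): 18 bp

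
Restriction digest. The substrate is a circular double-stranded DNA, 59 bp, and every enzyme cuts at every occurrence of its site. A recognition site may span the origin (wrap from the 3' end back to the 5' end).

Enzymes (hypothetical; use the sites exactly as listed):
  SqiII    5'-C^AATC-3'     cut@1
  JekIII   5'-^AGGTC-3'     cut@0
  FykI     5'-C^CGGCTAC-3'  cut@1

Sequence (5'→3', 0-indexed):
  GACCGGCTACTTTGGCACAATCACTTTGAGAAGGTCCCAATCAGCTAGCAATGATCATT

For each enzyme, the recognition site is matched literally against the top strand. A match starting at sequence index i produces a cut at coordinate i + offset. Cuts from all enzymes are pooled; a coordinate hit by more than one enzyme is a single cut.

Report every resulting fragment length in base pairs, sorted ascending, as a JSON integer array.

[7,13,15,24]

Per-enzyme occurrences:
  SqiII (CAATC, off=1): starts [17, 37] → cuts [18, 38]
  JekIII (AGGTC, off=0): starts [31] → cuts [31]
  FykI (CCGGCTAC, off=1): starts [2] → cuts [3]

Pooled cuts: [3, 18, 31, 38]

Fragments:
  3→18: 15 bp
  18→31: 13 bp
  31→38: 7 bp
  38→3 (wrap): 59-38+3 = 24 bp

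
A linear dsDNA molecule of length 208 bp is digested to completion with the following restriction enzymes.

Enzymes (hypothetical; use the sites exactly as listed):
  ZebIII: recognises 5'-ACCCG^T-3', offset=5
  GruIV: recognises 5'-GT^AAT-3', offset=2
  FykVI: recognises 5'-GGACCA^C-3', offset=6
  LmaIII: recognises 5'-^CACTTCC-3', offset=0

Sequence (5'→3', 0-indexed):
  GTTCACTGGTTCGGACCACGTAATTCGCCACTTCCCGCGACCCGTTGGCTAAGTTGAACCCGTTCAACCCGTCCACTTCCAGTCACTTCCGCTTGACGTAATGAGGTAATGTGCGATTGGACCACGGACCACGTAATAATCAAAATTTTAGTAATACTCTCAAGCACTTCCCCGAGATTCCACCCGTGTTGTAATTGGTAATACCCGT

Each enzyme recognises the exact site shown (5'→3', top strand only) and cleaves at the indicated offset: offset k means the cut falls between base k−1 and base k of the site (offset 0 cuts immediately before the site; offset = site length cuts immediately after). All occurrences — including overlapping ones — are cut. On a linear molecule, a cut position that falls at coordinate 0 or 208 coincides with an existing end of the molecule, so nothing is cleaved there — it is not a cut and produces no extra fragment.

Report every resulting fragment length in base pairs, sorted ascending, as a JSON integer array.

Per-enzyme occurrences:
  ZebIII (ACCCGT, off=5): starts [39, 57, 66, 181, 202] → cuts [44, 62, 71, 186, 207]
  GruIV (GTAAT, off=2): starts [19, 97, 105, 132, 150, 190, 197] → cuts [21, 99, 107, 134, 152, 192, 199]
  FykVI (GGACCAC, off=6): starts [12, 118, 125] → cuts [18, 124, 131]
  LmaIII (CACTTCC, off=0): starts [28, 73, 83, 164] → cuts [28, 73, 83, 164]

Pooled cuts: [18, 21, 28, 44, 62, 71, 73, 83, 99, 107, 124, 131, 134, 152, 164, 186, 192, 199, 207]

Fragments:
  [0,18): 18 bp
  [18,21): 3 bp
  [21,28): 7 bp
  [28,44): 16 bp
  [44,62): 18 bp
  [62,71): 9 bp
  [71,73): 2 bp
  [73,83): 10 bp
  [83,99): 16 bp
  [99,107): 8 bp
  [107,124): 17 bp
  [124,131): 7 bp
  [131,134): 3 bp
  [134,152): 18 bp
  [152,164): 12 bp
  [164,186): 22 bp
  [186,192): 6 bp
  [192,199): 7 bp
  [199,207): 8 bp
  [207,208): 1 bp

[1,2,3,3,6,7,7,7,8,8,9,10,12,16,16,17,18,18,18,22]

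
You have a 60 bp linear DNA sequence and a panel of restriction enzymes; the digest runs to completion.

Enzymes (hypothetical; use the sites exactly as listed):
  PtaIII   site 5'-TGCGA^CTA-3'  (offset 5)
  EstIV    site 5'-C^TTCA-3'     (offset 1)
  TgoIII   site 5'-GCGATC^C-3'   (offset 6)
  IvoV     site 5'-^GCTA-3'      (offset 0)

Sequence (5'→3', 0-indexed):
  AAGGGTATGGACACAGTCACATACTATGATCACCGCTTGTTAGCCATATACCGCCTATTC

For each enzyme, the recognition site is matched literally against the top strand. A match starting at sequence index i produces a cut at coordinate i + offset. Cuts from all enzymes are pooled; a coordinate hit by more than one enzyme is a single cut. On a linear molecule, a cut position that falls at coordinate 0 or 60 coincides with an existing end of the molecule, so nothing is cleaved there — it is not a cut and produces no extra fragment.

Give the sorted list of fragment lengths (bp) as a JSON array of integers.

Per-enzyme occurrences:
  PtaIII (TGCGACTA, off=5): no sites
  EstIV (CTTCA, off=1): no sites
  TgoIII (GCGATCC, off=6): no sites
  IvoV (GCTA, off=0): no sites

Pooled cuts: ∅

Fragments:
  no cuts → one linear fragment of 60 bp

[60]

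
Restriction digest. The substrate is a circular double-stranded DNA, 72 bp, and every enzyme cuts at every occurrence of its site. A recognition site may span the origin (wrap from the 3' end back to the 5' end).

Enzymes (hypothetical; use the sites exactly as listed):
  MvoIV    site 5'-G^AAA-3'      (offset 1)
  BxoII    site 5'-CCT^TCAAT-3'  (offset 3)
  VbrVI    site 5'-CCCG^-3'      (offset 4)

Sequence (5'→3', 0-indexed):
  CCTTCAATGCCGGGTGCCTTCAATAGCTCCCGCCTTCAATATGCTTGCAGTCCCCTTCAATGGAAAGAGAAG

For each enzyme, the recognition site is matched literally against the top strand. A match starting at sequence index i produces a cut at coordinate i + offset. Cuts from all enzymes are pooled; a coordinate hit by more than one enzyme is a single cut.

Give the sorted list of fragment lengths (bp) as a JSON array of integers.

Per-enzyme occurrences:
  MvoIV GAAA/1: at [62] ⇒ [63]
  BxoII CCTTCAAT/3: at [0, 16, 32, 53] ⇒ [3, 19, 35, 56]
  VbrVI CCCG/4: at [28] ⇒ [32]

Pooled cuts: [3, 19, 32, 35, 56, 63]

Fragments:
  3→19: 16 bp
  19→32: 13 bp
  32→35: 3 bp
  35→56: 21 bp
  56→63: 7 bp
  63→3 (wrap): 72-63+3 = 12 bp

[3,7,12,13,16,21]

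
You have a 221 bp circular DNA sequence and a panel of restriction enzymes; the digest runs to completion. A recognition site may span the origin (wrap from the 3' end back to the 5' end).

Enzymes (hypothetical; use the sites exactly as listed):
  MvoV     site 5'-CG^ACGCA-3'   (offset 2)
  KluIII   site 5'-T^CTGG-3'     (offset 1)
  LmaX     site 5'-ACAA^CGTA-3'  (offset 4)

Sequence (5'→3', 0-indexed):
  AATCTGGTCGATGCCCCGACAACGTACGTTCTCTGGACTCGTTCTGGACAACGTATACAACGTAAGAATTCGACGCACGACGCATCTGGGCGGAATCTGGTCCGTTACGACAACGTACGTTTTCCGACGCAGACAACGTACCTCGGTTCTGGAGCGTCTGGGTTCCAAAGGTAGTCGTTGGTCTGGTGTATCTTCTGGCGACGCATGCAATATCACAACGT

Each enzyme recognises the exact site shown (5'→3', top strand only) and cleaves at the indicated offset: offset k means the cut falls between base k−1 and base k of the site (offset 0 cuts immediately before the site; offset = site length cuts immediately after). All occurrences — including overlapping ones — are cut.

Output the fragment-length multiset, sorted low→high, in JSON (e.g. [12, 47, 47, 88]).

[6,6,6,7,8,9,9,10,10,11,11,12,12,12,13,17,18,19,25]

Per-enzyme occurrences:
  MvoV CGACGCA/2: at [70, 77, 124, 198] ⇒ [72, 79, 126, 200]
  KluIII TCTGG/1: at [2, 31, 42, 84, 95, 147, 156, 181, 193] ⇒ [3, 32, 43, 85, 96, 148, 157, 182, 194]
  LmaX ACAACGTA/4: at [18, 47, 56, 109, 132, 214] ⇒ [22, 51, 60, 113, 136, 218]

All cut coordinates (distinct, sorted): [3, 22, 32, 43, 51, 60, 72, 79, 85, 96, 113, 126, 136, 148, 157, 182, 194, 200, 218]

Fragments:
  3→22: 19 bp
  22→32: 10 bp
  32→43: 11 bp
  43→51: 8 bp
  51→60: 9 bp
  60→72: 12 bp
  72→79: 7 bp
  79→85: 6 bp
  85→96: 11 bp
  96→113: 17 bp
  113→126: 13 bp
  126→136: 10 bp
  136→148: 12 bp
  148→157: 9 bp
  157→182: 25 bp
  182→194: 12 bp
  194→200: 6 bp
  200→218: 18 bp
  218→3 (wrap): 221-218+3 = 6 bp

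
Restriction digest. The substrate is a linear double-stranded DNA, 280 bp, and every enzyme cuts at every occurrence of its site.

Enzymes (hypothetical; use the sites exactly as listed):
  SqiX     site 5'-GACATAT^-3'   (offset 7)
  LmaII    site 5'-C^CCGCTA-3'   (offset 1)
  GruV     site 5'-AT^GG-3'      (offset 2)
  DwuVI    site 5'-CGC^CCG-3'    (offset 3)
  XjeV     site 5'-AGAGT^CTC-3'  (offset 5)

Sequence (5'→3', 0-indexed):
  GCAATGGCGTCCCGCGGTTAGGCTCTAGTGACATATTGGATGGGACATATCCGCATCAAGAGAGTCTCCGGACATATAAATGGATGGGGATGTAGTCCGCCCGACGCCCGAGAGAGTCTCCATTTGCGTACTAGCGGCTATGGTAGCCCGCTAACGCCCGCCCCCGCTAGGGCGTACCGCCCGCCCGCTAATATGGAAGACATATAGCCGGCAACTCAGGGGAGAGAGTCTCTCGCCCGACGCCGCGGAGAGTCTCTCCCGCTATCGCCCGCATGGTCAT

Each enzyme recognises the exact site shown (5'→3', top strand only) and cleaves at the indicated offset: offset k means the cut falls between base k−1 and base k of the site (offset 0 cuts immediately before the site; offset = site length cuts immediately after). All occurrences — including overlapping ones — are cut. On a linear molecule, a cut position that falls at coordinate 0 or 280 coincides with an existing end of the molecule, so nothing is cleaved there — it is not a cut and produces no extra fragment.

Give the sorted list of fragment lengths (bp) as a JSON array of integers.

Site scan:
  SqiX GACATAT/7: at [29, 43, 70, 198] ⇒ [36, 50, 77, 205]
  LmaII CCCGCTA/1: at [146, 162, 183, 257] ⇒ [147, 163, 184, 258]
  GruV ATGG/2: at [3, 39, 79, 83, 139, 192, 272] ⇒ [5, 41, 81, 85, 141, 194, 274]
  DwuVI CGCCCG/3: at [97, 104, 154, 177, 181, 233, 265] ⇒ [100, 107, 157, 180, 184, 236, 268]
  XjeV AGAGTCTC/5: at [60, 112, 224, 248] ⇒ [65, 117, 229, 253]

Pooled cuts: [5, 36, 41, 50, 65, 77, 81, 85, 100, 107, 117, 141, 147, 157, 163, 180, 184, 194, 205, 229, 236, 253, 258, 268, 274]

Fragment lengths:
  [0,5): 5 bp
  [5,36): 31 bp
  [36,41): 5 bp
  [41,50): 9 bp
  [50,65): 15 bp
  [65,77): 12 bp
  [77,81): 4 bp
  [81,85): 4 bp
  [85,100): 15 bp
  [100,107): 7 bp
  [107,117): 10 bp
  [117,141): 24 bp
  [141,147): 6 bp
  [147,157): 10 bp
  [157,163): 6 bp
  [163,180): 17 bp
  [180,184): 4 bp
  [184,194): 10 bp
  [194,205): 11 bp
  [205,229): 24 bp
  [229,236): 7 bp
  [236,253): 17 bp
  [253,258): 5 bp
  [258,268): 10 bp
  [268,274): 6 bp
  [274,280): 6 bp

[4,4,4,5,5,5,6,6,6,6,7,7,9,10,10,10,10,11,12,15,15,17,17,24,24,31]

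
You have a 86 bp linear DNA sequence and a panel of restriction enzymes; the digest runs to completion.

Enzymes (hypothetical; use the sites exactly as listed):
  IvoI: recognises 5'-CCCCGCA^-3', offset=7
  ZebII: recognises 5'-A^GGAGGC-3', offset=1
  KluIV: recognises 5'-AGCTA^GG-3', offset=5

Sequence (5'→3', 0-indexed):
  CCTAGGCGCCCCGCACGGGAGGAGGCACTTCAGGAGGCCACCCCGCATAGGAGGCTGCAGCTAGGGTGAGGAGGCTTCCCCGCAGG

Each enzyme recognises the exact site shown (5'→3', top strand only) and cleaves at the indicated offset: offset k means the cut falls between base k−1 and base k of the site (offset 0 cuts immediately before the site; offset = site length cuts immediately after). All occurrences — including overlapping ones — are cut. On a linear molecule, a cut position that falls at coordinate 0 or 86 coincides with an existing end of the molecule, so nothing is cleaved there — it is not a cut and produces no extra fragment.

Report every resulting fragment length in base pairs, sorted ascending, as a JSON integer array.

[2,2,5,6,12,14,15,15,15]

Site scan:
  IvoI CCCCGCA/7: at [8, 40, 77] ⇒ [15, 47, 84]
  ZebII AGGAGGC/1: at [19, 31, 48, 68] ⇒ [20, 32, 49, 69]
  KluIV AGCTAGG/5: at [58] ⇒ [63]

All cut coordinates (distinct, sorted): [15, 20, 32, 47, 49, 63, 69, 84]

Fragments:
  [0,15): 15 bp
  [15,20): 5 bp
  [20,32): 12 bp
  [32,47): 15 bp
  [47,49): 2 bp
  [49,63): 14 bp
  [63,69): 6 bp
  [69,84): 15 bp
  [84,86): 2 bp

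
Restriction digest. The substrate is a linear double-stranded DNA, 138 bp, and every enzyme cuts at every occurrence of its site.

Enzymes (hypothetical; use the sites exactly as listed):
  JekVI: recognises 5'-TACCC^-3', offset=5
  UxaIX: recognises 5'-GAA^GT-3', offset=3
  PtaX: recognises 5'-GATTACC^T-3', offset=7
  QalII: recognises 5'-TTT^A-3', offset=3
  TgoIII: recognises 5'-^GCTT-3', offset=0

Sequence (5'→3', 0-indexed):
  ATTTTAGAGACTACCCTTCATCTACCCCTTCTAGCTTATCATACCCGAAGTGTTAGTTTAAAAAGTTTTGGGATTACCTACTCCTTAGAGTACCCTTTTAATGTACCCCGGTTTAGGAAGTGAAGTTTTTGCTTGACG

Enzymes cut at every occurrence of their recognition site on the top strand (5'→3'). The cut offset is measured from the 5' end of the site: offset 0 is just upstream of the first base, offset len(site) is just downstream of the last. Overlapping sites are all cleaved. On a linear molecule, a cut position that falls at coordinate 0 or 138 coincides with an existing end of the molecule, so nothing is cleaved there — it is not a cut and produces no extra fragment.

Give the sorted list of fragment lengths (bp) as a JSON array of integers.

[3,4,5,5,5,6,6,6,8,9,10,11,11,13,17,19]

Site scan:
  JekVI TACCC/5: at [11, 22, 41, 90, 103] ⇒ [16, 27, 46, 95, 108]
  UxaIX GAAGT/3: at [46, 116, 121] ⇒ [49, 119, 124]
  PtaX GATTACCT/7: at [71] ⇒ [78]
  QalII TTTA/3: at [2, 56, 96, 111] ⇒ [5, 59, 99, 114]
  TgoIII GCTT/0: at [33, 130] ⇒ [33, 130]

All cut coordinates (distinct, sorted): [5, 16, 27, 33, 46, 49, 59, 78, 95, 99, 108, 114, 119, 124, 130]

Fragments:
  [0,5): 5 bp
  [5,16): 11 bp
  [16,27): 11 bp
  [27,33): 6 bp
  [33,46): 13 bp
  [46,49): 3 bp
  [49,59): 10 bp
  [59,78): 19 bp
  [78,95): 17 bp
  [95,99): 4 bp
  [99,108): 9 bp
  [108,114): 6 bp
  [114,119): 5 bp
  [119,124): 5 bp
  [124,130): 6 bp
  [130,138): 8 bp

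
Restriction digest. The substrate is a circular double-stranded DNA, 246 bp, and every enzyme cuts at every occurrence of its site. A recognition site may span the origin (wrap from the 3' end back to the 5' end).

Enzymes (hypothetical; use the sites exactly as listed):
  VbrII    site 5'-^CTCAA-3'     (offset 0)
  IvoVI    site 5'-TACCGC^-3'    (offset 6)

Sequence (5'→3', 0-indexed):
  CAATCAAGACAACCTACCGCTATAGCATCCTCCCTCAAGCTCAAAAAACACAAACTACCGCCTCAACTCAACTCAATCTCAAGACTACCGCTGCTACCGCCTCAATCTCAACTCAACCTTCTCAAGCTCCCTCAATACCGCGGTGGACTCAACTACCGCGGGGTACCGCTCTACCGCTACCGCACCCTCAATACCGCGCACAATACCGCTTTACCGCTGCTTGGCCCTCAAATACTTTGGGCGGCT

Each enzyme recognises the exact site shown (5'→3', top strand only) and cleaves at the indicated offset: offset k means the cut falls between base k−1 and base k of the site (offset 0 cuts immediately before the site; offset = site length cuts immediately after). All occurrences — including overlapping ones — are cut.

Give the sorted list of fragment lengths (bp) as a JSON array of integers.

Scan for sites:
  VbrII CTCAA/0: at [33, 39, 61, 66, 71, 77, 100, 106, 111, 120, 130, 147, 186, 226, 244] ⇒ [33, 39, 61, 66, 71, 77, 100, 106, 111, 120, 130, 147, 186, 226, 244]
  IvoVI TACCGC/6: at [14, 55, 85, 94, 135, 153, 163, 171, 177, 191, 203, 211] ⇒ [20, 61, 91, 100, 141, 159, 169, 177, 183, 197, 209, 217]

All cut coordinates (distinct, sorted): [20, 33, 39, 61, 66, 71, 77, 91, 100, 106, 111, 120, 130, 141, 147, 159, 169, 177, 183, 186, 197, 209, 217, 226, 244]

Fragment lengths:
  20→33: 13 bp
  33→39: 6 bp
  39→61: 22 bp
  61→66: 5 bp
  66→71: 5 bp
  71→77: 6 bp
  77→91: 14 bp
  91→100: 9 bp
  100→106: 6 bp
  106→111: 5 bp
  111→120: 9 bp
  120→130: 10 bp
  130→141: 11 bp
  141→147: 6 bp
  147→159: 12 bp
  159→169: 10 bp
  169→177: 8 bp
  177→183: 6 bp
  183→186: 3 bp
  186→197: 11 bp
  197→209: 12 bp
  209→217: 8 bp
  217→226: 9 bp
  226→244: 18 bp
  244→20 (wrap): 246-244+20 = 22 bp

[3,5,5,5,6,6,6,6,6,8,8,9,9,9,10,10,11,11,12,12,13,14,18,22,22]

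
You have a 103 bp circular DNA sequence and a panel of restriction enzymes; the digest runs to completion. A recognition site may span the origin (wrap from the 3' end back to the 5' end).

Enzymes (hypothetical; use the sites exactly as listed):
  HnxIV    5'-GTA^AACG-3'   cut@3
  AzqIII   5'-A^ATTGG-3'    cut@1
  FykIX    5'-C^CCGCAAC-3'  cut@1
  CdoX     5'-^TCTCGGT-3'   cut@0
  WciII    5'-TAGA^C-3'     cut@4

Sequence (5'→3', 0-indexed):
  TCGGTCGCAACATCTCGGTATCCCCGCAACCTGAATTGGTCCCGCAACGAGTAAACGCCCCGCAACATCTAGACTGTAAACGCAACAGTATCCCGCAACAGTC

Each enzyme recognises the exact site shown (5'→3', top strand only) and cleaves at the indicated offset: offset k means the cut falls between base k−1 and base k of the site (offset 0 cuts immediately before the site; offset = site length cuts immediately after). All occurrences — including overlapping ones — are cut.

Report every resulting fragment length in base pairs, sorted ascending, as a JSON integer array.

Site scan:
  HnxIV (GTAAACG, off=3): starts [50, 75] → cuts [53, 78]
  AzqIII (AATTGG, off=1): starts [33] → cuts [34]
  FykIX (CCCGCAAC, off=1): starts [22, 40, 58, 91] → cuts [23, 41, 59, 92]
  CdoX (TCTCGGT, off=0): starts [12, 101] → cuts [12, 101]
  WciII (TAGAC, off=4): starts [69] → cuts [73]

Pooled cuts: [12, 23, 34, 41, 53, 59, 73, 78, 92, 101]

Fragments:
  12→23: 11 bp
  23→34: 11 bp
  34→41: 7 bp
  41→53: 12 bp
  53→59: 6 bp
  59→73: 14 bp
  73→78: 5 bp
  78→92: 14 bp
  92→101: 9 bp
  101→12 (wrap): 103-101+12 = 14 bp

[5,6,7,9,11,11,12,14,14,14]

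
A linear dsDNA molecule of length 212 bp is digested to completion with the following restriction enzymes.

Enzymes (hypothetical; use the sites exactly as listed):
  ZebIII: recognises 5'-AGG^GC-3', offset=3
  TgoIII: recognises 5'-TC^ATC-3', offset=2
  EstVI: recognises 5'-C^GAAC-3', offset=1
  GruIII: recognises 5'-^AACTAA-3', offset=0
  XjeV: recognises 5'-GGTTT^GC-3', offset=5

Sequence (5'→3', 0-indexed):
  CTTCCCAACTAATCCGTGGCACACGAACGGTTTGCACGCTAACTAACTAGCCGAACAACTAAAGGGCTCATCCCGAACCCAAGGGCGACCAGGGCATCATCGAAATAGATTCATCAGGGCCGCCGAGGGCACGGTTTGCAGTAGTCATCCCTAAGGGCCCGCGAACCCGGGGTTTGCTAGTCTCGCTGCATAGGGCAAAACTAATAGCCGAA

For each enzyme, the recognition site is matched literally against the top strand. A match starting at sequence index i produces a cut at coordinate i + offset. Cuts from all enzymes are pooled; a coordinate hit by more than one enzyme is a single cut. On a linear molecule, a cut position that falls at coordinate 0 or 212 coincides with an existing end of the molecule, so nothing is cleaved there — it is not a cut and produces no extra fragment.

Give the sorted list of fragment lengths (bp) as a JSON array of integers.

[4,4,4,5,5,6,6,6,7,9,9,9,9,9,10,10,10,12,13,14,14,18,19]

Site scan:
  ZebIII (AGGGC, off=3): starts [62, 81, 90, 115, 125, 153, 191] → cuts [65, 84, 93, 118, 128, 156, 194]
  TgoIII (TCATC, off=2): starts [67, 96, 110, 144] → cuts [69, 98, 112, 146]
  EstVI (CGAAC, off=1): starts [23, 51, 73, 161] → cuts [24, 52, 74, 162]
  GruIII (AACTAA, off=0): starts [6, 40, 56, 198] → cuts [6, 40, 56, 198]
  XjeV (GGTTTGC, off=5): starts [28, 132, 170] → cuts [33, 137, 175]

Pooled cuts: [6, 24, 33, 40, 52, 56, 65, 69, 74, 84, 93, 98, 112, 118, 128, 137, 146, 156, 162, 175, 194, 198]

Fragments:
  [0,6): 6 bp
  [6,24): 18 bp
  [24,33): 9 bp
  [33,40): 7 bp
  [40,52): 12 bp
  [52,56): 4 bp
  [56,65): 9 bp
  [65,69): 4 bp
  [69,74): 5 bp
  [74,84): 10 bp
  [84,93): 9 bp
  [93,98): 5 bp
  [98,112): 14 bp
  [112,118): 6 bp
  [118,128): 10 bp
  [128,137): 9 bp
  [137,146): 9 bp
  [146,156): 10 bp
  [156,162): 6 bp
  [162,175): 13 bp
  [175,194): 19 bp
  [194,198): 4 bp
  [198,212): 14 bp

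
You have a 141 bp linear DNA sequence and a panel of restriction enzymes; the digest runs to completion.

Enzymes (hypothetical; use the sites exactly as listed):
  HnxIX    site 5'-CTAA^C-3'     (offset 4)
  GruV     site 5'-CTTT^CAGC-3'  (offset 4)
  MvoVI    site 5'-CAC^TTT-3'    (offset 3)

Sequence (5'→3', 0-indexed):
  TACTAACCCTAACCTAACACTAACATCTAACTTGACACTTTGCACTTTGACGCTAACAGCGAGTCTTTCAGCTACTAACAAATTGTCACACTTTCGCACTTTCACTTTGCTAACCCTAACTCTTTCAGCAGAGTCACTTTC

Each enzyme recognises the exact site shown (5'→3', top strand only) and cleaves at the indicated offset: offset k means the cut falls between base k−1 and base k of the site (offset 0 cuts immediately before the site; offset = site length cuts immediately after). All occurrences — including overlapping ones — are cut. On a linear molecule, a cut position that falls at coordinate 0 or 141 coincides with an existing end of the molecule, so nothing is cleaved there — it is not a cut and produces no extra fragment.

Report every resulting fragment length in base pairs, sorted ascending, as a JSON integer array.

Scan for sites:
  HnxIX CTAAC/4: at [2, 8, 13, 19, 26, 52, 74, 109, 115] ⇒ [6, 12, 17, 23, 30, 56, 78, 113, 119]
  GruV CTTTCAGC/4: at [64, 121] ⇒ [68, 125]
  MvoVI CACTTT/3: at [35, 42, 88, 96, 102, 134] ⇒ [38, 45, 91, 99, 105, 137]

All cut coordinates (distinct, sorted): [6, 12, 17, 23, 30, 38, 45, 56, 68, 78, 91, 99, 105, 113, 119, 125, 137]

Fragments:
  [0,6): 6 bp
  [6,12): 6 bp
  [12,17): 5 bp
  [17,23): 6 bp
  [23,30): 7 bp
  [30,38): 8 bp
  [38,45): 7 bp
  [45,56): 11 bp
  [56,68): 12 bp
  [68,78): 10 bp
  [78,91): 13 bp
  [91,99): 8 bp
  [99,105): 6 bp
  [105,113): 8 bp
  [113,119): 6 bp
  [119,125): 6 bp
  [125,137): 12 bp
  [137,141): 4 bp

[4,5,6,6,6,6,6,6,7,7,8,8,8,10,11,12,12,13]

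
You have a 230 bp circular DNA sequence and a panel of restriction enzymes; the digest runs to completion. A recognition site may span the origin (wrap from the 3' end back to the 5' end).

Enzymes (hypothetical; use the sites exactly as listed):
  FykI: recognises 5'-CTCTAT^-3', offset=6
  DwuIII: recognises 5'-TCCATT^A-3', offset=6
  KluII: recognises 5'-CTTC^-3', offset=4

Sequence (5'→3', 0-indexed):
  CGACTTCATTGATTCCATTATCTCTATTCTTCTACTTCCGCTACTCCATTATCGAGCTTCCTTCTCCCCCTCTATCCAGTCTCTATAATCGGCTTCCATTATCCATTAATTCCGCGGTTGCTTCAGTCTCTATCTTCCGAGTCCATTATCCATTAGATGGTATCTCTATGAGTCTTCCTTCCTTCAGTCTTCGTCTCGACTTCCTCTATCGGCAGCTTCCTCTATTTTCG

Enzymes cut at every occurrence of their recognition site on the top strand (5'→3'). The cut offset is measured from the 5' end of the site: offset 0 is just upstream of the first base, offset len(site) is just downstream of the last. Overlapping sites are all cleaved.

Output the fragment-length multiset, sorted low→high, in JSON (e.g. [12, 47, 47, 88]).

Site scan:
  FykI CTCTAT/6: at [21, 69, 80, 127, 163, 203, 219] ⇒ [27, 75, 86, 133, 169, 209, 225]
  DwuIII TCCATTA/6: at [13, 44, 94, 101, 141, 148] ⇒ [19, 50, 100, 107, 147, 154]
  KluII CTTC/4: at [3, 28, 34, 56, 60, 92, 120, 133, 173, 177, 181, 188, 199, 215] ⇒ [7, 32, 38, 60, 64, 96, 124, 137, 177, 181, 185, 192, 203, 219]

Pooled cuts: [7, 19, 27, 32, 38, 50, 60, 64, 75, 86, 96, 100, 107, 124, 133, 137, 147, 154, 169, 177, 181, 185, 192, 203, 209, 219, 225]

Fragments:
  7→19: 12 bp
  19→27: 8 bp
  27→32: 5 bp
  32→38: 6 bp
  38→50: 12 bp
  50→60: 10 bp
  60→64: 4 bp
  64→75: 11 bp
  75→86: 11 bp
  86→96: 10 bp
  96→100: 4 bp
  100→107: 7 bp
  107→124: 17 bp
  124→133: 9 bp
  133→137: 4 bp
  137→147: 10 bp
  147→154: 7 bp
  154→169: 15 bp
  169→177: 8 bp
  177→181: 4 bp
  181→185: 4 bp
  185→192: 7 bp
  192→203: 11 bp
  203→209: 6 bp
  209→219: 10 bp
  219→225: 6 bp
  225→7 (wrap): 230-225+7 = 12 bp

[4,4,4,4,4,5,6,6,6,7,7,7,8,8,9,10,10,10,10,11,11,11,12,12,12,15,17]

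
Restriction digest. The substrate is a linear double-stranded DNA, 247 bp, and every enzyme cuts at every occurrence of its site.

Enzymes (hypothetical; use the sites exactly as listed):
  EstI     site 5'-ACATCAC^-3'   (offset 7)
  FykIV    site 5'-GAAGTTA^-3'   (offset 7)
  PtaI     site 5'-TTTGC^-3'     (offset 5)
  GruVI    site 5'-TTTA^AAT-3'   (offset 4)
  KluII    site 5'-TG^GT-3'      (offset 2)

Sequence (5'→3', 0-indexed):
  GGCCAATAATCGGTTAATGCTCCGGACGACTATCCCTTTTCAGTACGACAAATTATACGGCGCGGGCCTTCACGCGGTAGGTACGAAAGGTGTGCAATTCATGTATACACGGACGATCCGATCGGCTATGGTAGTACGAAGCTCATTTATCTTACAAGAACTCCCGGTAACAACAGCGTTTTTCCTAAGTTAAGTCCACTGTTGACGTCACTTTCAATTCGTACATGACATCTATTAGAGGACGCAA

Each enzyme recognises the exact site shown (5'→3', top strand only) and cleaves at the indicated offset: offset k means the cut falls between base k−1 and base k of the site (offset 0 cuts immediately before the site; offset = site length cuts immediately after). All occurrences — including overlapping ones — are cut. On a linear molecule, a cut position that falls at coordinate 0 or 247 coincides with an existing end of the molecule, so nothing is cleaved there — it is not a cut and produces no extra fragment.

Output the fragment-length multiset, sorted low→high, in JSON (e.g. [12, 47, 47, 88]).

[117,130]

Scan for sites:
  EstI (ACATCAC, off=7): no sites
  FykIV (GAAGTTA, off=7): no sites
  PtaI (TTTGC, off=5): no sites
  GruVI (TTTAAAT, off=4): no sites
  KluII TGGT/2: at [128] ⇒ [130]

Pooled cuts: [130]

Fragments:
  [0,130): 130 bp
  [130,247): 117 bp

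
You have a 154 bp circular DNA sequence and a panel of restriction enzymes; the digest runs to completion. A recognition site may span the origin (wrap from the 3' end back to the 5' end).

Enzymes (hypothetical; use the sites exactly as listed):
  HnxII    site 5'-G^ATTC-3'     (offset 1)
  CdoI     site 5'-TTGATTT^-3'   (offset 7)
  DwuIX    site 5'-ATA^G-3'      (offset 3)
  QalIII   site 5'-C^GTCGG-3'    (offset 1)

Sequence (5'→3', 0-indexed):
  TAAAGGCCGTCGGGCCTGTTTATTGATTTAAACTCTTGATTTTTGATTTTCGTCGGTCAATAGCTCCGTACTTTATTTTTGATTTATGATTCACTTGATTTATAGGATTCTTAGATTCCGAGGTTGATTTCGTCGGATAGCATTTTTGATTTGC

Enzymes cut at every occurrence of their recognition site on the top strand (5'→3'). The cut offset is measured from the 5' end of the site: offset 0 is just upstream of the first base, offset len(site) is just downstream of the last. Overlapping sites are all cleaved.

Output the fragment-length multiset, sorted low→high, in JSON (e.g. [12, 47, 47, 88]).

[1,2,2,3,3,7,8,8,10,11,13,13,13,16,21,23]

Scan for sites:
  HnxII (GATTC, off=1): starts [87, 105, 113] → cuts [88, 106, 114]
  CdoI (TTGATTT, off=7): starts [22, 35, 42, 78, 94, 123, 145] → cuts [29, 42, 49, 85, 101, 130, 152]
  DwuIX (ATAG, off=3): starts [59, 101, 136] → cuts [62, 104, 139]
  QalIII (CGTCGG, off=1): starts [7, 50, 130] → cuts [8, 51, 131]

Pooled cuts: [8, 29, 42, 49, 51, 62, 85, 88, 101, 104, 106, 114, 130, 131, 139, 152]

Fragment lengths:
  8→29: 21 bp
  29→42: 13 bp
  42→49: 7 bp
  49→51: 2 bp
  51→62: 11 bp
  62→85: 23 bp
  85→88: 3 bp
  88→101: 13 bp
  101→104: 3 bp
  104→106: 2 bp
  106→114: 8 bp
  114→130: 16 bp
  130→131: 1 bp
  131→139: 8 bp
  139→152: 13 bp
  152→8 (wrap): 154-152+8 = 10 bp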